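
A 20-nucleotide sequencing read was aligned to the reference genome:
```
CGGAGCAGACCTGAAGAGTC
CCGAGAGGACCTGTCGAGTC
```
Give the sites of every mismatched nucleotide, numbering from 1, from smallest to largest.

2, 6, 7, 14, 15

Differences at site 2 (G→C), site 6 (C→A), site 7 (A→G), site 14 (A→T), site 15 (A→C).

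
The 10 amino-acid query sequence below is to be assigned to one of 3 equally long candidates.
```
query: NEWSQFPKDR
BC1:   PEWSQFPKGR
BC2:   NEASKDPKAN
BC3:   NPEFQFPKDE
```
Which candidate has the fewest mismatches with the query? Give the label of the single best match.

BC1

BC1 differs at 2 residues; BC2 differs at 5 residues; BC3 differs at 4 residues. The closest is BC1.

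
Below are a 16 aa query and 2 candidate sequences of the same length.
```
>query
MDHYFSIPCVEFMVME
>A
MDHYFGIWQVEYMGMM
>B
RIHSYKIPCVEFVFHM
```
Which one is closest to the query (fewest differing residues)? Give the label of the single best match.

A

A differs at 6 residues; B differs at 9 residues. The closest is A.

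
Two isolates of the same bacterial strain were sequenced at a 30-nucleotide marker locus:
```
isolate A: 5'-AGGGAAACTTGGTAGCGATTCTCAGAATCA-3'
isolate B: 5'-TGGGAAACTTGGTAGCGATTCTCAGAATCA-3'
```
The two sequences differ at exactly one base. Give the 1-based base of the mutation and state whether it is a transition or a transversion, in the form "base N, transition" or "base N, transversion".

base 1, transversion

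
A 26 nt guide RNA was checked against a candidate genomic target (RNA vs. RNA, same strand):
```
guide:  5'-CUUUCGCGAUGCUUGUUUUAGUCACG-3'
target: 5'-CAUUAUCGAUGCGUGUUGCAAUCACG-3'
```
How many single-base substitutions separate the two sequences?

7

Comparing position by position, 7 positions differ: 2 (U/A), 5 (C/A), 6 (G/U), 13 (U/G), 18 (U/G), 19 (U/C), 21 (G/A).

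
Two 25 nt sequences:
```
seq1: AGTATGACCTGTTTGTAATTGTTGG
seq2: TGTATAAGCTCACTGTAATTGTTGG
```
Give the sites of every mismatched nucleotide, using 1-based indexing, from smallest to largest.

1, 6, 8, 11, 12, 13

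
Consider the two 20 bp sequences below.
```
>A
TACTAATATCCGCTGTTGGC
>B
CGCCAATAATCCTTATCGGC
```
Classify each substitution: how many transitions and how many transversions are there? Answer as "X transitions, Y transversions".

7 transitions, 2 transversions

Mismatches (1-based):
position 1: T→C (pyrimidine→pyrimidine, transition)
position 2: A→G (purine→purine, transition)
position 4: T→C (pyrimidine→pyrimidine, transition)
position 9: T→A (pyrimidine→purine, transversion)
position 10: C→T (pyrimidine→pyrimidine, transition)
position 12: G→C (purine→pyrimidine, transversion)
position 13: C→T (pyrimidine→pyrimidine, transition)
position 15: G→A (purine→purine, transition)
position 17: T→C (pyrimidine→pyrimidine, transition)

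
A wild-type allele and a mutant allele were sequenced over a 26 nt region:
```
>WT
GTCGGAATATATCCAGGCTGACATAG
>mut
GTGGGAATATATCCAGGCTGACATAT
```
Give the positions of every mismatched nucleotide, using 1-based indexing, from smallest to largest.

3, 26

Scanning 1-based: 3: C/G; 26: G/T.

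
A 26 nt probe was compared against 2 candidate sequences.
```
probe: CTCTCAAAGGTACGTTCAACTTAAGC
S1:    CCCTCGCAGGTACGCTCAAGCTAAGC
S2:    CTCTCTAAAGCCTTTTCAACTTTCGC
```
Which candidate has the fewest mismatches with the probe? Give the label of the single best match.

S1 differs at 6 positions; S2 differs at 8 positions. The closest is S1.

S1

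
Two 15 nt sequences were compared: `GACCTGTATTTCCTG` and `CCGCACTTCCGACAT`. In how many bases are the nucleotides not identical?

Comparing position by position, 12 bases differ: 1 (G/C), 2 (A/C), 3 (C/G), 5 (T/A), 6 (G/C), 8 (A/T), 9 (T/C), 10 (T/C), 11 (T/G), 12 (C/A), 14 (T/A), 15 (G/T).

12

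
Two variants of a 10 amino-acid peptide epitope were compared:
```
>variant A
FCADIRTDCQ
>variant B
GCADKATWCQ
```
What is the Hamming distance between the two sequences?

4

Comparing position by position, 4 positions differ: 1 (F/G), 5 (I/K), 6 (R/A), 8 (D/W).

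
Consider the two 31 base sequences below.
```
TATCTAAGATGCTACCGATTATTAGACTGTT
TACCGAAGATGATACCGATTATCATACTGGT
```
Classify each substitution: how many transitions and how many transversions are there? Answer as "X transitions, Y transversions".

Mismatches (1-based):
site 3: T→C (pyrimidine→pyrimidine, transition)
site 5: T→G (pyrimidine→purine, transversion)
site 12: C→A (pyrimidine→purine, transversion)
site 23: T→C (pyrimidine→pyrimidine, transition)
site 25: G→T (purine→pyrimidine, transversion)
site 30: T→G (pyrimidine→purine, transversion)

2 transitions, 4 transversions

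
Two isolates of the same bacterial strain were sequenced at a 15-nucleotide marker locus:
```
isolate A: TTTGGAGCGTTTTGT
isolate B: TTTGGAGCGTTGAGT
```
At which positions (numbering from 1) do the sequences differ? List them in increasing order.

12, 13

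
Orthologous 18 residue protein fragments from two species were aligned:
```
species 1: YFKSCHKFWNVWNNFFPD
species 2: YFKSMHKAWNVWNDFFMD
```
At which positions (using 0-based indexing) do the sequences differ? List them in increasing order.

4, 7, 13, 16

Scanning 0-based: 4: C/M; 7: F/A; 13: N/D; 16: P/M.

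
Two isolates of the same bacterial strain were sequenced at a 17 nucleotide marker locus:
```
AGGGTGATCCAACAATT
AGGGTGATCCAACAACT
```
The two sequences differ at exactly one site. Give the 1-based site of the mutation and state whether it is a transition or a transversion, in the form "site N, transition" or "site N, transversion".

The sequences differ only at site 16: T→C (pyrimidine→pyrimidine), a transition.

site 16, transition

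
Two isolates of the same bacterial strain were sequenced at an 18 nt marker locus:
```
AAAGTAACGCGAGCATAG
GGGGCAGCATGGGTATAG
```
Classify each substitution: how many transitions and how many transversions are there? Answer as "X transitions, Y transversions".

9 transitions, 0 transversions

Mismatches (1-based):
site 1: A→G (purine→purine, transition)
site 2: A→G (purine→purine, transition)
site 3: A→G (purine→purine, transition)
site 5: T→C (pyrimidine→pyrimidine, transition)
site 7: A→G (purine→purine, transition)
site 9: G→A (purine→purine, transition)
site 10: C→T (pyrimidine→pyrimidine, transition)
site 12: A→G (purine→purine, transition)
site 14: C→T (pyrimidine→pyrimidine, transition)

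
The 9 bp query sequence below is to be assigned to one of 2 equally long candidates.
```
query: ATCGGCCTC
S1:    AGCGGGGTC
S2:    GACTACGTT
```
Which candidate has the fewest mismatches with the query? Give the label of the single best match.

Hamming distances to query — S1: 3; S2: 6.
Smallest is S1 with 3 mismatches.

S1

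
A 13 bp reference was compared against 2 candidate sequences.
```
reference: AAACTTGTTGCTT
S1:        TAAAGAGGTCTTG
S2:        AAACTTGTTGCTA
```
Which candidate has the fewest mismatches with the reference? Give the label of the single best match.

S1 differs at 8 bases; S2 differs at 1 base. The closest is S2.

S2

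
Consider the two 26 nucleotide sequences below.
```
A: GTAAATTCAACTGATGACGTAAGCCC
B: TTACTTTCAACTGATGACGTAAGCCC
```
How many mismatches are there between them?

3

The sequences differ at positions 1, 4, 5 (1-based) — 3 in total.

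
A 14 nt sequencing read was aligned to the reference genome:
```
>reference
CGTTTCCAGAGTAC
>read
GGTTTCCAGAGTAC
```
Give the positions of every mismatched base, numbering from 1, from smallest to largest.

1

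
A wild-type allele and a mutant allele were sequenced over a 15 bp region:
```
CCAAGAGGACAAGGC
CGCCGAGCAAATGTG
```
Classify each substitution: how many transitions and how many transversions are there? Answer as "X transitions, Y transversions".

Transitions (purine↔purine or pyrimidine↔pyrimidine): none.
Transversions (purine↔pyrimidine): 2 C→G, 3 A→C, 4 A→C, 8 G→C, 10 C→A, 12 A→T, 14 G→T, 15 C→G.

0 transitions, 8 transversions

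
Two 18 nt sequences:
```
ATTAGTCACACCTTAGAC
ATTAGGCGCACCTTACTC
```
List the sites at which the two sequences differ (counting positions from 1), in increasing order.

6, 8, 16, 17

Scanning 1-based: 6: T/G; 8: A/G; 16: G/C; 17: A/T.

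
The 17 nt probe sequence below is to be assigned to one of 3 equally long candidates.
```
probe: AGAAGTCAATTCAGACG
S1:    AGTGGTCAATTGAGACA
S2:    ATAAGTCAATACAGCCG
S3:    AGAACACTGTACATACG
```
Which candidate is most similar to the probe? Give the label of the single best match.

Hamming distances to probe — S1: 4; S2: 3; S3: 6.
Smallest is S2 with 3 mismatches.

S2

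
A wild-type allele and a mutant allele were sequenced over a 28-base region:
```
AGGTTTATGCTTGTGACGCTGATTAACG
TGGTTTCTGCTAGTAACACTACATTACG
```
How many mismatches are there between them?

9

The sequences differ at sites 1, 7, 12, 15, 18, 21, 22, 23, 25 (1-based) — 9 in total.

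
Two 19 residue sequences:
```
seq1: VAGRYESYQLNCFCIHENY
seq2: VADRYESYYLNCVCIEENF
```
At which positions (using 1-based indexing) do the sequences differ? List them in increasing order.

3, 9, 13, 16, 19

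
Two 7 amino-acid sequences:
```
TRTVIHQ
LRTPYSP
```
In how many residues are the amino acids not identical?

Comparing position by position, 5 residues differ: 1 (T/L), 4 (V/P), 5 (I/Y), 6 (H/S), 7 (Q/P).

5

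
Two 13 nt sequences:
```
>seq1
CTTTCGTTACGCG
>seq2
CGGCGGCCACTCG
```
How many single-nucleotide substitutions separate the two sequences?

7

Mismatches (1-based): position 2: T→G; position 3: T→G; position 4: T→C; position 5: C→G; position 7: T→C; position 8: T→C; position 11: G→T.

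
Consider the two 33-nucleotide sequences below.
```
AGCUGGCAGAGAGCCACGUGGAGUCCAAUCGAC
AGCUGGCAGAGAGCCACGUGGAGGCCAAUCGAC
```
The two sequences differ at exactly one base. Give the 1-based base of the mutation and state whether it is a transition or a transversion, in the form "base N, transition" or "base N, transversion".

The sequences differ only at base 24: U→G (pyrimidine→purine), a transversion.

base 24, transversion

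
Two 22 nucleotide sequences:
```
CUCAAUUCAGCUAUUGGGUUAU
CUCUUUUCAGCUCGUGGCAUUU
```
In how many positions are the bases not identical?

7

The sequences differ at positions 4, 5, 13, 14, 18, 19, 21 (1-based) — 7 in total.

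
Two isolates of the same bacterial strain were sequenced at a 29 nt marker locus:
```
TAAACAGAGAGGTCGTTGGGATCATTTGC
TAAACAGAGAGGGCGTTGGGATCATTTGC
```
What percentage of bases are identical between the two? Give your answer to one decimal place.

Mismatch at position 13 (1-based): 1 of 29.
Identical positions: 28/29 = 96.55% → 96.6%.

96.6%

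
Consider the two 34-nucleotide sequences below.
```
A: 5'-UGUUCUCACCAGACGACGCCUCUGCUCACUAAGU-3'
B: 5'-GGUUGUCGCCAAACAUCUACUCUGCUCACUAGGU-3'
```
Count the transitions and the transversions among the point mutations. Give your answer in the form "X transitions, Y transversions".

4 transitions, 5 transversions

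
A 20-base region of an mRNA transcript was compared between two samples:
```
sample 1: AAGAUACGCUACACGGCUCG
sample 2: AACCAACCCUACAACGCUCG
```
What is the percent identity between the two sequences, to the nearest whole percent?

70%

6 positions differ (3, 4, 5, 8, 14, 15), so 14 of 20 match: 14/20 = 70%.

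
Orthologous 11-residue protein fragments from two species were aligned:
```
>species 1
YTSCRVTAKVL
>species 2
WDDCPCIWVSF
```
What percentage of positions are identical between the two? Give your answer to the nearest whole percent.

Mismatches at positions 1, 2, 3, 5, 6, 7, 8, 9, 10, 11 (1-based): 10 of 11.
Identical positions: 1/11 = 9.091% → 9%.

9%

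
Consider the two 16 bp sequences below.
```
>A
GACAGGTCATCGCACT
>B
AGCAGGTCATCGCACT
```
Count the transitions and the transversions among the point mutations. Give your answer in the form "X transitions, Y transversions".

Transitions (purine↔purine or pyrimidine↔pyrimidine): 1 G→A, 2 A→G.
Transversions (purine↔pyrimidine): none.

2 transitions, 0 transversions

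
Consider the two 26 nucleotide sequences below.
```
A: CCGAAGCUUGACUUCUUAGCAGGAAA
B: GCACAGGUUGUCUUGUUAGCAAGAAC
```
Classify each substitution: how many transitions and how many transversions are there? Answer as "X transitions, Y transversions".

Mismatches (1-based):
base 1: C→G (pyrimidine→purine, transversion)
base 3: G→A (purine→purine, transition)
base 4: A→C (purine→pyrimidine, transversion)
base 7: C→G (pyrimidine→purine, transversion)
base 11: A→U (purine→pyrimidine, transversion)
base 15: C→G (pyrimidine→purine, transversion)
base 22: G→A (purine→purine, transition)
base 26: A→C (purine→pyrimidine, transversion)

2 transitions, 6 transversions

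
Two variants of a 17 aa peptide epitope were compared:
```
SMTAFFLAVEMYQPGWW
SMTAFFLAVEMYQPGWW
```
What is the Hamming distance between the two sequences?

0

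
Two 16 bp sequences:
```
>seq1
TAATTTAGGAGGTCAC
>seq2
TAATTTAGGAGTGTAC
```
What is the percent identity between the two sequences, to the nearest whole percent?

81%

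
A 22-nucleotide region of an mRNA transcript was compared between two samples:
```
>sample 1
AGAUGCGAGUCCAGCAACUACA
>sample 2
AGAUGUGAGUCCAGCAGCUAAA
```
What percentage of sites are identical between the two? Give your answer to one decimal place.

86.4%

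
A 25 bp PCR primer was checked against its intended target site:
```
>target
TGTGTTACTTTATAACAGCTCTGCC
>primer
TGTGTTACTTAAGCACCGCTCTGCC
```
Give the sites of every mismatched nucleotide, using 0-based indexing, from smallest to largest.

10, 12, 13, 16

Scanning 0-based: 10: T/A; 12: T/G; 13: A/C; 16: A/C.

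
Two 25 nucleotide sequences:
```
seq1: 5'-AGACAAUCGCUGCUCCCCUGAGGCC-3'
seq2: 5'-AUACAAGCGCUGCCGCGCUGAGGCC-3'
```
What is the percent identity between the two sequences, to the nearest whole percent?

Mismatches at positions 2, 7, 14, 15, 17 (1-based): 5 of 25.
Identical positions: 20/25 = 80% → 80%.

80%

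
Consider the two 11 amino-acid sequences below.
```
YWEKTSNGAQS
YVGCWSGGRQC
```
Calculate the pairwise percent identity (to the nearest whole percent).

36%

Mismatches at positions 2, 3, 4, 5, 7, 9, 11 (1-based): 7 of 11.
Identical positions: 4/11 = 36.36% → 36%.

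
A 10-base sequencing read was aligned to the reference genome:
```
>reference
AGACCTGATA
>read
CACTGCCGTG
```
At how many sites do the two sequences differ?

Comparing position by position, 9 sites differ: 1 (A/C), 2 (G/A), 3 (A/C), 4 (C/T), 5 (C/G), 6 (T/C), 7 (G/C), 8 (A/G), 10 (A/G).

9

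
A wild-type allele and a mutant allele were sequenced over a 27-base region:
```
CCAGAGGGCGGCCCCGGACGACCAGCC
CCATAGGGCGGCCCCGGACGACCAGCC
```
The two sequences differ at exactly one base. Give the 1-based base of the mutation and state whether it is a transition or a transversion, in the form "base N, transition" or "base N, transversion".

Base 4 changes G→T. G is a purine and T is a pyrimidine, so this is a transversion.

base 4, transversion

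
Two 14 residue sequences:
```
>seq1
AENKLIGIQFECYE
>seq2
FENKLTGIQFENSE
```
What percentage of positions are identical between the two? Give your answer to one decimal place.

4 positions differ (1, 6, 12, 13), so 10 of 14 match: 10/14 = 71.43%.

71.4%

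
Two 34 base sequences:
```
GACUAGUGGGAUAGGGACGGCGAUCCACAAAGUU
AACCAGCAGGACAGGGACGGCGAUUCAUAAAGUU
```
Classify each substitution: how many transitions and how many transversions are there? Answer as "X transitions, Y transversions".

Transitions (purine↔purine or pyrimidine↔pyrimidine): 1 G→A, 4 U→C, 7 U→C, 8 G→A, 12 U→C, 25 C→U, 28 C→U.
Transversions (purine↔pyrimidine): none.

7 transitions, 0 transversions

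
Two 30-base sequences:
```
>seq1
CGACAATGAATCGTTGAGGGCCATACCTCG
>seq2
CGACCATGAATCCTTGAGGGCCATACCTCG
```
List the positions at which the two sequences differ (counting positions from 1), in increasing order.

Scanning 1-based: 5: A/C; 13: G/C.

5, 13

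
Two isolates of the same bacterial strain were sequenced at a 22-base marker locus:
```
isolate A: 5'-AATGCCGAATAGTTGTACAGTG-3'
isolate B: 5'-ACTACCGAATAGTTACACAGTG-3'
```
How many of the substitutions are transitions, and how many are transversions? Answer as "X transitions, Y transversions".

3 transitions, 1 transversion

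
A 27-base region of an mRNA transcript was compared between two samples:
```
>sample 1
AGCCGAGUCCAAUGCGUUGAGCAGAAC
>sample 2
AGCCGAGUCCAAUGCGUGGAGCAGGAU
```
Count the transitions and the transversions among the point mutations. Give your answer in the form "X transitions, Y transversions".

2 transitions, 1 transversion

Mismatches (1-based):
base 18: U→G (pyrimidine→purine, transversion)
base 25: A→G (purine→purine, transition)
base 27: C→U (pyrimidine→pyrimidine, transition)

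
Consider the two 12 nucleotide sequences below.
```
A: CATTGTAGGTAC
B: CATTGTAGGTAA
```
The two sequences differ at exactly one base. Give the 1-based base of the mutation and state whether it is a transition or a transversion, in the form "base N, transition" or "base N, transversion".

The sequences differ only at base 12: C→A (pyrimidine→purine), a transversion.

base 12, transversion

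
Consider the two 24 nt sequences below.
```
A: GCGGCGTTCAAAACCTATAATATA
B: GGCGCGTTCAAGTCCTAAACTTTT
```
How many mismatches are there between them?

8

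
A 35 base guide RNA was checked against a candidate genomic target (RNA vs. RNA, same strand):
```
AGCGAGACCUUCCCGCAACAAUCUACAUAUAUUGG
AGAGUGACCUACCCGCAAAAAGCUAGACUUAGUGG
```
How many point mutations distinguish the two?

Comparing position by position, 9 sites differ: 3 (C/A), 5 (A/U), 11 (U/A), 19 (C/A), 22 (U/G), 26 (C/G), 28 (U/C), 29 (A/U), 32 (U/G).

9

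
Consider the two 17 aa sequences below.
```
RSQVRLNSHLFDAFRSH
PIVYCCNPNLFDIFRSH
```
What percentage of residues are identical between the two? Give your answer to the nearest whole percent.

47%

9 positions differ (1, 2, 3, 4, 5, 6, 8, 9, 13), so 8 of 17 match: 8/17 = 47.06%.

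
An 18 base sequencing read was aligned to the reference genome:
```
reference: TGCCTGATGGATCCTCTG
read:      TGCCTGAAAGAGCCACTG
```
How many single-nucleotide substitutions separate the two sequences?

Comparing position by position, 4 positions differ: 8 (T/A), 9 (G/A), 12 (T/G), 15 (T/A).

4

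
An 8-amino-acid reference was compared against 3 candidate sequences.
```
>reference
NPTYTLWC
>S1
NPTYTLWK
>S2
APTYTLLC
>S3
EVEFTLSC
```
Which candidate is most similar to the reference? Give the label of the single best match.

S1

S1 differs at 1 position; S2 differs at 2 positions; S3 differs at 5 positions. The closest is S1.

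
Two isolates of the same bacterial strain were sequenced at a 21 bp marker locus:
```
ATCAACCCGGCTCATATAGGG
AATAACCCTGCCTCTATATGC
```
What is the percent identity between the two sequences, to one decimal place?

61.9%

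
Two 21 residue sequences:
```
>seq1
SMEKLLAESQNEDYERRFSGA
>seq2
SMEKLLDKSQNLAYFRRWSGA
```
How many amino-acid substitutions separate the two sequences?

6

Mismatches (1-based): position 7: A→D; position 8: E→K; position 12: E→L; position 13: D→A; position 15: E→F; position 18: F→W.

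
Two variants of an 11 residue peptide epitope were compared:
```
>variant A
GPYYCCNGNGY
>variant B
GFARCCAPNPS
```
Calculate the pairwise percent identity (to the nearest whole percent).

36%

7 positions differ (2, 3, 4, 7, 8, 10, 11), so 4 of 11 match: 4/11 = 36.36%.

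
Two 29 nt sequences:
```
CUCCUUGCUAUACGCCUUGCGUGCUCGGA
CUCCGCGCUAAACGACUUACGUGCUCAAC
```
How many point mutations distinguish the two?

8

Comparing position by position, 8 sites differ: 5 (U/G), 6 (U/C), 11 (U/A), 15 (C/A), 19 (G/A), 27 (G/A), 28 (G/A), 29 (A/C).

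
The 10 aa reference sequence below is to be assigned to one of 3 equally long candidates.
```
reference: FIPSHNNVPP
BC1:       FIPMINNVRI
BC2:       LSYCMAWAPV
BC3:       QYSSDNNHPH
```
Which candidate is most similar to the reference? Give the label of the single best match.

BC1

Hamming distances to reference — BC1: 4; BC2: 9; BC3: 6.
Smallest is BC1 with 4 mismatches.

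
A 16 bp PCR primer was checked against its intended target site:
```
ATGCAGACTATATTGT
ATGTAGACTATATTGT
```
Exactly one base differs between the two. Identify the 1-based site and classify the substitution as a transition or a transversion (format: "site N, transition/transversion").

site 4, transition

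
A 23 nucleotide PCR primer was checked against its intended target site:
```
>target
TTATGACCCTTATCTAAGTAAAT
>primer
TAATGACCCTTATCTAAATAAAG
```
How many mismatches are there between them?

3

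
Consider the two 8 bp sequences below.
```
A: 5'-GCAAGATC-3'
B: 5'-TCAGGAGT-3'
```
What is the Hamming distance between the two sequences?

Mismatches (1-based): position 1: G→T; position 4: A→G; position 7: T→G; position 8: C→T.

4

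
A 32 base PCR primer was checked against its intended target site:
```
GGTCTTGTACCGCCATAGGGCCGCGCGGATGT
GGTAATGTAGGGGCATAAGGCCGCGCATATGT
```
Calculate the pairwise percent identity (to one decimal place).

75.0%

Mismatches at positions 4, 5, 10, 11, 13, 18, 27, 28 (1-based): 8 of 32.
Identical positions: 24/32 = 75% → 75.0%.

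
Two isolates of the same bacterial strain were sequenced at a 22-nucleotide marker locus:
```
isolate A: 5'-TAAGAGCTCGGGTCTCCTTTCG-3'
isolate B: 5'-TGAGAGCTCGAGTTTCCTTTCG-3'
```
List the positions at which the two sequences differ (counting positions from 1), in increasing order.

Scanning 1-based: 2: A/G; 11: G/A; 14: C/T.

2, 11, 14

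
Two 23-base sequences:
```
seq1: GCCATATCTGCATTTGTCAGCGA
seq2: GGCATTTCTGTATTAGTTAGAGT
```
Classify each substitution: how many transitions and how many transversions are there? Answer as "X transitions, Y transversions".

2 transitions, 5 transversions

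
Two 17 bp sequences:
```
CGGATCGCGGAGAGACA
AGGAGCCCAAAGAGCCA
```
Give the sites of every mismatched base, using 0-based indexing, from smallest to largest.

0, 4, 6, 8, 9, 14

Differences at site 0 (C→A), site 4 (T→G), site 6 (G→C), site 8 (G→A), site 9 (G→A), site 14 (A→C).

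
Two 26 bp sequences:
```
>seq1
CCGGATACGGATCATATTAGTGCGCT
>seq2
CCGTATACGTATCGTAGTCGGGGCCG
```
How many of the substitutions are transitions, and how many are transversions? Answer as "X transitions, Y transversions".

Transitions (purine↔purine or pyrimidine↔pyrimidine): 14 A→G.
Transversions (purine↔pyrimidine): 4 G→T, 10 G→T, 17 T→G, 19 A→C, 21 T→G, 23 C→G, 24 G→C, 26 T→G.

1 transition, 8 transversions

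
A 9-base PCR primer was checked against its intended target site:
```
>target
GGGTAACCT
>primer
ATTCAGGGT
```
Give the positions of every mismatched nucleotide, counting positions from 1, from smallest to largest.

Differences at position 1 (G→A), position 2 (G→T), position 3 (G→T), position 4 (T→C), position 6 (A→G), position 7 (C→G), position 8 (C→G).

1, 2, 3, 4, 6, 7, 8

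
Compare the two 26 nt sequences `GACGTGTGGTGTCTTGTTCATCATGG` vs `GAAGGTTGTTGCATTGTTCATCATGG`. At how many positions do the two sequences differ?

Comparing position by position, 6 positions differ: 3 (C/A), 5 (T/G), 6 (G/T), 9 (G/T), 12 (T/C), 13 (C/A).

6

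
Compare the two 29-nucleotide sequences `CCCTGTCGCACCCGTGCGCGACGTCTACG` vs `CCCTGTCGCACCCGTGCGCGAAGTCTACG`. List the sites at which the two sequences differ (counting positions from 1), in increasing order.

22

Differences at site 22 (C→A).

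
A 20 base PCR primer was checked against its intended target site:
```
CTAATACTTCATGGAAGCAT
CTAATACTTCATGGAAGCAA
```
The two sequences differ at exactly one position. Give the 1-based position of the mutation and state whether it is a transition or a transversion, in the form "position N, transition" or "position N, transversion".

Position 20 changes T→A. T is a pyrimidine and A is a purine, so this is a transversion.

position 20, transversion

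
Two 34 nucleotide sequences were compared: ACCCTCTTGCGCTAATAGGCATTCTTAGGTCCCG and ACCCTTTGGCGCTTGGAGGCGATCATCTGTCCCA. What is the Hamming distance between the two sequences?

The sequences differ at positions 6, 8, 14, 15, 16, 21, 22, 25, 27, 28, 34 (1-based) — 11 in total.

11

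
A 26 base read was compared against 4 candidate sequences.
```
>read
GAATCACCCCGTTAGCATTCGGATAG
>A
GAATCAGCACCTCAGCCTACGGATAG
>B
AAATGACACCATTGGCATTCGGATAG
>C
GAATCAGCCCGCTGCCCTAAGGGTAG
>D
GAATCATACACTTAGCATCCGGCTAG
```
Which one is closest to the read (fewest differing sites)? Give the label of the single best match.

B

A differs at 6 sites; B differs at 5 sites; C differs at 8 sites; D differs at 6 sites. The closest is B.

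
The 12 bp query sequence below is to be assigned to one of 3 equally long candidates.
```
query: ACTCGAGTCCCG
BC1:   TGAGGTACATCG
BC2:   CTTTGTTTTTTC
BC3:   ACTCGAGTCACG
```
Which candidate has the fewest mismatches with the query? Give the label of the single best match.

Hamming distances to query — BC1: 9; BC2: 9; BC3: 1.
Smallest is BC3 with 1 mismatch.

BC3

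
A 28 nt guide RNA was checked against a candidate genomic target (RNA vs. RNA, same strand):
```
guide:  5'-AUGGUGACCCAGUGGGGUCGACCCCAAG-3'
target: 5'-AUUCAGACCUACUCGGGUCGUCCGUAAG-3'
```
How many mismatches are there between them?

Comparing position by position, 9 bases differ: 3 (G/U), 4 (G/C), 5 (U/A), 10 (C/U), 12 (G/C), 14 (G/C), 21 (A/U), 24 (C/G), 25 (C/U).

9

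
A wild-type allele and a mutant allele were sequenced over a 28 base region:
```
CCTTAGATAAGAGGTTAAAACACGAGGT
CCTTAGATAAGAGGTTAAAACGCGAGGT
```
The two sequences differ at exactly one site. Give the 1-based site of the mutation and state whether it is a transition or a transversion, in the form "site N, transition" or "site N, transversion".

site 22, transition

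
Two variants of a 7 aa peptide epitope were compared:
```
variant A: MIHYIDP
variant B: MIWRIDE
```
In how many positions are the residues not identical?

3

Comparing position by position, 3 positions differ: 3 (H/W), 4 (Y/R), 7 (P/E).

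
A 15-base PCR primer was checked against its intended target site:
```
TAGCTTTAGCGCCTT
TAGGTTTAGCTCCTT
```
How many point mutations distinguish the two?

Mismatches (1-based): site 4: C→G; site 11: G→T.

2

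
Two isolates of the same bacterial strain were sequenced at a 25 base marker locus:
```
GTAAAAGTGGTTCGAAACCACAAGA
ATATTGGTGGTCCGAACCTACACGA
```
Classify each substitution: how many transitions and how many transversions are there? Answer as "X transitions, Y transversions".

Transitions (purine↔purine or pyrimidine↔pyrimidine): 1 G→A, 6 A→G, 12 T→C, 19 C→T.
Transversions (purine↔pyrimidine): 4 A→T, 5 A→T, 17 A→C, 23 A→C.

4 transitions, 4 transversions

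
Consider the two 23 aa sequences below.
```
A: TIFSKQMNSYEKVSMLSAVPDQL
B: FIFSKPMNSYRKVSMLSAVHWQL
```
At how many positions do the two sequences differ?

5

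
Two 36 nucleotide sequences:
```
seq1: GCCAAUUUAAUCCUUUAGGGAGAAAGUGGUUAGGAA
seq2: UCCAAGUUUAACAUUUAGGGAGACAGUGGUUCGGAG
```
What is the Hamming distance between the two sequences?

8

Comparing position by position, 8 bases differ: 1 (G/U), 6 (U/G), 9 (A/U), 11 (U/A), 13 (C/A), 24 (A/C), 32 (A/C), 36 (A/G).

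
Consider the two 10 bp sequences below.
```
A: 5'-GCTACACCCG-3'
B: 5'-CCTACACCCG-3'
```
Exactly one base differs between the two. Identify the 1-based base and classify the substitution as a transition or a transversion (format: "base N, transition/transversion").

base 1, transversion

The sequences differ only at base 1: G→C (purine→pyrimidine), a transversion.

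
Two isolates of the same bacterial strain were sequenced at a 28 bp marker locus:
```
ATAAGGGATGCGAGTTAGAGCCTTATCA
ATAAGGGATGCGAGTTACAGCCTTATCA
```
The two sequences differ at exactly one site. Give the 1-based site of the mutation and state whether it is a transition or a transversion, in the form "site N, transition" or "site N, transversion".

site 18, transversion

Site 18 changes G→C. G is a purine and C is a pyrimidine, so this is a transversion.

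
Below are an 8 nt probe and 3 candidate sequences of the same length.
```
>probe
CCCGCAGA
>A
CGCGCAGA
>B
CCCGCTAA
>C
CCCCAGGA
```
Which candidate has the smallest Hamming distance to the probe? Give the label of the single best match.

A

Hamming distances to probe — A: 1; B: 2; C: 3.
Smallest is A with 1 mismatch.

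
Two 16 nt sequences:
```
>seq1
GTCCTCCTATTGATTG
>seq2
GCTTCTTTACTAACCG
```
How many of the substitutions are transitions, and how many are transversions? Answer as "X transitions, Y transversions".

10 transitions, 0 transversions

Mismatches (1-based):
site 2: T→C (pyrimidine→pyrimidine, transition)
site 3: C→T (pyrimidine→pyrimidine, transition)
site 4: C→T (pyrimidine→pyrimidine, transition)
site 5: T→C (pyrimidine→pyrimidine, transition)
site 6: C→T (pyrimidine→pyrimidine, transition)
site 7: C→T (pyrimidine→pyrimidine, transition)
site 10: T→C (pyrimidine→pyrimidine, transition)
site 12: G→A (purine→purine, transition)
site 14: T→C (pyrimidine→pyrimidine, transition)
site 15: T→C (pyrimidine→pyrimidine, transition)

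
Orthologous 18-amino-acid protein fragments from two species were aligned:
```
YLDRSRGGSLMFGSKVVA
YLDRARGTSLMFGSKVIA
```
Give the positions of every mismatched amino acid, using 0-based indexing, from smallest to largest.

Scanning 0-based: 4: S/A; 7: G/T; 16: V/I.

4, 7, 16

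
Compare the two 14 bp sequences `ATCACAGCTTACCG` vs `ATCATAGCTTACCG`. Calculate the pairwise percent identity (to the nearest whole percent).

93%

Mismatch at position 5 (1-based): 1 of 14.
Identical positions: 13/14 = 92.86% → 93%.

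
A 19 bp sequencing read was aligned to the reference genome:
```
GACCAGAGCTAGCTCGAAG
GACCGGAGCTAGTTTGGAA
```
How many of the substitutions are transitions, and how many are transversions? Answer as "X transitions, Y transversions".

5 transitions, 0 transversions

Mismatches (1-based):
site 5: A→G (purine→purine, transition)
site 13: C→T (pyrimidine→pyrimidine, transition)
site 15: C→T (pyrimidine→pyrimidine, transition)
site 17: A→G (purine→purine, transition)
site 19: G→A (purine→purine, transition)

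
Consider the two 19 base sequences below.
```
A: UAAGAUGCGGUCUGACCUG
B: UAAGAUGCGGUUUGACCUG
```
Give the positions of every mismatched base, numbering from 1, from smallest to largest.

Scanning 1-based: 12: C/U.

12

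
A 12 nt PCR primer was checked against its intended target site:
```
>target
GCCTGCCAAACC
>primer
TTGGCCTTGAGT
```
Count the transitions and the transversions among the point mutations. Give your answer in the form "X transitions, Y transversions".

Transitions (purine↔purine or pyrimidine↔pyrimidine): 2 C→T, 7 C→T, 9 A→G, 12 C→T.
Transversions (purine↔pyrimidine): 1 G→T, 3 C→G, 4 T→G, 5 G→C, 8 A→T, 11 C→G.

4 transitions, 6 transversions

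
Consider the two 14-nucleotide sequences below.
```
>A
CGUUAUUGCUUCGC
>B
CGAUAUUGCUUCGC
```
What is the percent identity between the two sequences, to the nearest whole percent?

93%

1 position differs (3), so 13 of 14 match: 13/14 = 92.86%.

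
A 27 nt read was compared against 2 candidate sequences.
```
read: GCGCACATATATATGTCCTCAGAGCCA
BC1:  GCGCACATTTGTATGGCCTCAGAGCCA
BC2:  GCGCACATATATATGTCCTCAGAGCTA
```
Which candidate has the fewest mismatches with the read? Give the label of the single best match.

BC1 differs at 3 sites; BC2 differs at 1 site. The closest is BC2.

BC2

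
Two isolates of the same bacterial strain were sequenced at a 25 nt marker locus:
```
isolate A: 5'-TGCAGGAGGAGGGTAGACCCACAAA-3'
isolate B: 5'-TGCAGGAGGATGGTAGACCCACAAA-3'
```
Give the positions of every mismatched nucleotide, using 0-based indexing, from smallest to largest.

Scanning 0-based: 10: G/T.

10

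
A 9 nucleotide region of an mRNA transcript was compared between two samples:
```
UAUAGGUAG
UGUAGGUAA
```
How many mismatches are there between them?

Mismatches (1-based): site 2: A→G; site 9: G→A.

2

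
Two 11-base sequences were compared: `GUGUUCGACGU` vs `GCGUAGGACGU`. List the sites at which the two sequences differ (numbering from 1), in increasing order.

2, 5, 6

Differences at site 2 (U→C), site 5 (U→A), site 6 (C→G).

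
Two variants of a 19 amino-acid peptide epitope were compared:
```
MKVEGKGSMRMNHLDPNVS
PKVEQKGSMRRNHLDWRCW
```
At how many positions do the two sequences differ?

7

Mismatches (1-based): position 1: M→P; position 5: G→Q; position 11: M→R; position 16: P→W; position 17: N→R; position 18: V→C; position 19: S→W.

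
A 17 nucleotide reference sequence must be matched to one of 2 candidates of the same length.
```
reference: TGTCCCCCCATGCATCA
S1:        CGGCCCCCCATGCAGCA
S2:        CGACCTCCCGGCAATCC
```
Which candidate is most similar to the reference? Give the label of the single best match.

Hamming distances to reference — S1: 3; S2: 8.
Smallest is S1 with 3 mismatches.

S1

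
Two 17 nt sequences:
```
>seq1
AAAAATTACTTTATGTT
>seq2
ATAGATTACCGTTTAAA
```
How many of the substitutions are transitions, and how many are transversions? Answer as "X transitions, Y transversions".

3 transitions, 5 transversions

Mismatches (1-based):
position 2: A→T (purine→pyrimidine, transversion)
position 4: A→G (purine→purine, transition)
position 10: T→C (pyrimidine→pyrimidine, transition)
position 11: T→G (pyrimidine→purine, transversion)
position 13: A→T (purine→pyrimidine, transversion)
position 15: G→A (purine→purine, transition)
position 16: T→A (pyrimidine→purine, transversion)
position 17: T→A (pyrimidine→purine, transversion)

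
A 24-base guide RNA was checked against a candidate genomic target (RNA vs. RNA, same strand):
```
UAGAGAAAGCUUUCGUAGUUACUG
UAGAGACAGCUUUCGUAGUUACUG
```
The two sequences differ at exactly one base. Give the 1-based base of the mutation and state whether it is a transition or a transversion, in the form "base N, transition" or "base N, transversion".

base 7, transversion

The sequences differ only at base 7: A→C (purine→pyrimidine), a transversion.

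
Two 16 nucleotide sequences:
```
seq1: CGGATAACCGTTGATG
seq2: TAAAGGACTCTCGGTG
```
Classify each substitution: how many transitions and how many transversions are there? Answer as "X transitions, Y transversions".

Mismatches (1-based):
base 1: C→T (pyrimidine→pyrimidine, transition)
base 2: G→A (purine→purine, transition)
base 3: G→A (purine→purine, transition)
base 5: T→G (pyrimidine→purine, transversion)
base 6: A→G (purine→purine, transition)
base 9: C→T (pyrimidine→pyrimidine, transition)
base 10: G→C (purine→pyrimidine, transversion)
base 12: T→C (pyrimidine→pyrimidine, transition)
base 14: A→G (purine→purine, transition)

7 transitions, 2 transversions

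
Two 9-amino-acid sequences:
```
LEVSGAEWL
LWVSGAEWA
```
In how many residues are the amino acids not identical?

2

Mismatches (1-based): residue 2: E→W; residue 9: L→A.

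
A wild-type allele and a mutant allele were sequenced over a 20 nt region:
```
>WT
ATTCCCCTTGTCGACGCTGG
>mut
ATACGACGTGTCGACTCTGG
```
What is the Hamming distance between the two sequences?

5

Mismatches (1-based): site 3: T→A; site 5: C→G; site 6: C→A; site 8: T→G; site 16: G→T.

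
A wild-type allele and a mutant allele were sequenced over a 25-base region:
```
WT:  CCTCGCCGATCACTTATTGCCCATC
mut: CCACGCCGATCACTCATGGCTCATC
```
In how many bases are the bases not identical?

4

Mismatches (1-based): base 3: T→A; base 15: T→C; base 18: T→G; base 21: C→T.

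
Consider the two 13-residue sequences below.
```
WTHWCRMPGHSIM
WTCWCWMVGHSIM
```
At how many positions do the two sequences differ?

3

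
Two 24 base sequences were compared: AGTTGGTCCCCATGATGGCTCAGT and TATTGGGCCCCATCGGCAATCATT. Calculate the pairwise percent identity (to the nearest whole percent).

10 positions differ (1, 2, 7, 14, 15, 16, 17, 18, 19, 23), so 14 of 24 match: 14/24 = 58.33%.

58%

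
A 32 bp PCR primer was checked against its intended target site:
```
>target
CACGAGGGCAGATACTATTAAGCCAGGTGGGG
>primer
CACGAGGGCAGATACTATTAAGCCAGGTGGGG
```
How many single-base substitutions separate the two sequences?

No positions differ; the sequences are identical.

0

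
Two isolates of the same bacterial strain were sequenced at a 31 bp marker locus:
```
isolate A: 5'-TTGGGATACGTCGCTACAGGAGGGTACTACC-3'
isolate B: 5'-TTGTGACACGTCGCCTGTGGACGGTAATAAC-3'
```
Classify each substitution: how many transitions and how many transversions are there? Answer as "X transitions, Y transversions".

Mismatches (1-based):
position 4: G→T (purine→pyrimidine, transversion)
position 7: T→C (pyrimidine→pyrimidine, transition)
position 15: T→C (pyrimidine→pyrimidine, transition)
position 16: A→T (purine→pyrimidine, transversion)
position 17: C→G (pyrimidine→purine, transversion)
position 18: A→T (purine→pyrimidine, transversion)
position 22: G→C (purine→pyrimidine, transversion)
position 27: C→A (pyrimidine→purine, transversion)
position 30: C→A (pyrimidine→purine, transversion)

2 transitions, 7 transversions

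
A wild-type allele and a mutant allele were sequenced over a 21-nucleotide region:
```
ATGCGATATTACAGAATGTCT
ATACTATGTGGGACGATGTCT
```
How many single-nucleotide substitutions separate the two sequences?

Comparing position by position, 8 bases differ: 3 (G/A), 5 (G/T), 8 (A/G), 10 (T/G), 11 (A/G), 12 (C/G), 14 (G/C), 15 (A/G).

8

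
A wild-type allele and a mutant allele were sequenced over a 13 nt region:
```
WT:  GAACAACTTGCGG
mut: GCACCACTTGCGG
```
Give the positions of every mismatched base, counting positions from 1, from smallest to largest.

Scanning 1-based: 2: A/C; 5: A/C.

2, 5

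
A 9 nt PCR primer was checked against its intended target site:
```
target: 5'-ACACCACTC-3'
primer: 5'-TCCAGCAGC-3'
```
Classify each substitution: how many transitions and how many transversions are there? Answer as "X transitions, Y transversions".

Transitions (purine↔purine or pyrimidine↔pyrimidine): none.
Transversions (purine↔pyrimidine): 1 A→T, 3 A→C, 4 C→A, 5 C→G, 6 A→C, 7 C→A, 8 T→G.

0 transitions, 7 transversions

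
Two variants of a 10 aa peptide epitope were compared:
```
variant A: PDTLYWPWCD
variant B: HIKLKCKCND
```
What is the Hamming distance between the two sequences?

8

The sequences differ at positions 1, 2, 3, 5, 6, 7, 8, 9 (1-based) — 8 in total.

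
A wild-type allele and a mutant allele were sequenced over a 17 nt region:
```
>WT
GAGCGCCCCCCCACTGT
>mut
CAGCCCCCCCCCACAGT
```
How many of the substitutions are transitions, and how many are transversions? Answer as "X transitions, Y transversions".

Transitions (purine↔purine or pyrimidine↔pyrimidine): none.
Transversions (purine↔pyrimidine): 1 G→C, 5 G→C, 15 T→A.

0 transitions, 3 transversions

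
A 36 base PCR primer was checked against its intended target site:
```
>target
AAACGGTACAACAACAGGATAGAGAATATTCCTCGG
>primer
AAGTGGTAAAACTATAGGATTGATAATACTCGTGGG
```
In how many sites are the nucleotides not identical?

10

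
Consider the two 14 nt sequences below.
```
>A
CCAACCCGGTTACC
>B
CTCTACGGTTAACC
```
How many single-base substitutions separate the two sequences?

7

Mismatches (1-based): site 2: C→T; site 3: A→C; site 4: A→T; site 5: C→A; site 7: C→G; site 9: G→T; site 11: T→A.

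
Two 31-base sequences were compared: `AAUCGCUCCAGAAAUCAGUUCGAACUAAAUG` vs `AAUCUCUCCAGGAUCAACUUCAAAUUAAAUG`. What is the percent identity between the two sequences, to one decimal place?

74.2%

8 positions differ (5, 12, 14, 15, 16, 18, 22, 25), so 23 of 31 match: 23/31 = 74.19%.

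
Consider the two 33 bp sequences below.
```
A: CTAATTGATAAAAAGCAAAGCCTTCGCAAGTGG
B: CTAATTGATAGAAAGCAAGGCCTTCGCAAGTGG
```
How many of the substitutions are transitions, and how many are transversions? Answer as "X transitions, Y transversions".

2 transitions, 0 transversions

Transitions (purine↔purine or pyrimidine↔pyrimidine): 11 A→G, 19 A→G.
Transversions (purine↔pyrimidine): none.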